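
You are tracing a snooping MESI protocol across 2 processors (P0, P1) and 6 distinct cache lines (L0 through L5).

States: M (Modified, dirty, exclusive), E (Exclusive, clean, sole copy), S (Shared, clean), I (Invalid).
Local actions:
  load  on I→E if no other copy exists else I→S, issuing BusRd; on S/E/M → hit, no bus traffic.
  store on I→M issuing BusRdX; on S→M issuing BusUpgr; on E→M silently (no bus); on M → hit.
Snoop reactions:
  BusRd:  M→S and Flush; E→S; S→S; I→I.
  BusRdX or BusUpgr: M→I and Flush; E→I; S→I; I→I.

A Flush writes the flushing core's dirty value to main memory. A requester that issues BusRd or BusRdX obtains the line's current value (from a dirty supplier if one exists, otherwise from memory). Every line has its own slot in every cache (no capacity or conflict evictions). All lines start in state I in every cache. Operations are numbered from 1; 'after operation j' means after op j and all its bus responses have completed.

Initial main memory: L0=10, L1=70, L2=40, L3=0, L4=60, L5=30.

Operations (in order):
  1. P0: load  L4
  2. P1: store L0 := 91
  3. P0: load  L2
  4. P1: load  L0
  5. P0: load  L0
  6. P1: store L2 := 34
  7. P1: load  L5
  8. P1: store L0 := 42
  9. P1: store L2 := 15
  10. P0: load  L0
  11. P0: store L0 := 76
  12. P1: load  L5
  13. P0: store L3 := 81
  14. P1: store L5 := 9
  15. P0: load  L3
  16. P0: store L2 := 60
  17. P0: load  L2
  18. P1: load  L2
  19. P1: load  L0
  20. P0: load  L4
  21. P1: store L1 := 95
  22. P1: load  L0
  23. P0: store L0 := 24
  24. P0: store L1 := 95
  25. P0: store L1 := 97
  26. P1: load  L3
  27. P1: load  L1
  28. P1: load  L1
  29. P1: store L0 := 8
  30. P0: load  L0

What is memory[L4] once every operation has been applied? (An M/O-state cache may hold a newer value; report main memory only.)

memory[L4] = 60

step 1: P0: load  L4  ⟶  EI  (L4)  txn=BusRd  M[L4]=60
step 2: P1: store L0 := 91  ⟶  IM  (L0)  txn=BusRdX  M[L0]=10
step 3: P0: load  L2  ⟶  EI  (L2)  txn=BusRd  M[L2]=40
step 4: P1: load  L0  ⟶  IM  (L0)  txn=∅  M[L0]=10
step 5: P0: load  L0  ⟶  SS  (L0)  txn=BusRd+Flush  M[L0]=91
step 6: P1: store L2 := 34  ⟶  IM  (L2)  txn=BusRdX  M[L2]=40
step 7: P1: load  L5  ⟶  IE  (L5)  txn=BusRd  M[L5]=30
step 8: P1: store L0 := 42  ⟶  IM  (L0)  txn=BusUpgr  M[L0]=91
step 9: P1: store L2 := 15  ⟶  IM  (L2)  txn=∅  M[L2]=40
step 10: P0: load  L0  ⟶  SS  (L0)  txn=BusRd+Flush  M[L0]=42
step 11: P0: store L0 := 76  ⟶  MI  (L0)  txn=BusUpgr  M[L0]=42
step 12: P1: load  L5  ⟶  IE  (L5)  txn=∅  M[L5]=30
step 13: P0: store L3 := 81  ⟶  MI  (L3)  txn=BusRdX  M[L3]=0
step 14: P1: store L5 := 9  ⟶  IM  (L5)  txn=∅  M[L5]=30
step 15: P0: load  L3  ⟶  MI  (L3)  txn=∅  M[L3]=0
step 16: P0: store L2 := 60  ⟶  MI  (L2)  txn=BusRdX+Flush  M[L2]=15
step 17: P0: load  L2  ⟶  MI  (L2)  txn=∅  M[L2]=15
step 18: P1: load  L2  ⟶  SS  (L2)  txn=BusRd+Flush  M[L2]=60
step 19: P1: load  L0  ⟶  SS  (L0)  txn=BusRd+Flush  M[L0]=76
step 20: P0: load  L4  ⟶  EI  (L4)  txn=∅  M[L4]=60
step 21: P1: store L1 := 95  ⟶  IM  (L1)  txn=BusRdX  M[L1]=70
step 22: P1: load  L0  ⟶  SS  (L0)  txn=∅  M[L0]=76
step 23: P0: store L0 := 24  ⟶  MI  (L0)  txn=BusUpgr  M[L0]=76
step 24: P0: store L1 := 95  ⟶  MI  (L1)  txn=BusRdX+Flush  M[L1]=95
step 25: P0: store L1 := 97  ⟶  MI  (L1)  txn=∅  M[L1]=95
step 26: P1: load  L3  ⟶  SS  (L3)  txn=BusRd+Flush  M[L3]=81
step 27: P1: load  L1  ⟶  SS  (L1)  txn=BusRd+Flush  M[L1]=97
step 28: P1: load  L1  ⟶  SS  (L1)  txn=∅  M[L1]=97
step 29: P1: store L0 := 8  ⟶  IM  (L0)  txn=BusRdX+Flush  M[L0]=24
step 30: P0: load  L0  ⟶  SS  (L0)  txn=BusRd+Flush  M[L0]=8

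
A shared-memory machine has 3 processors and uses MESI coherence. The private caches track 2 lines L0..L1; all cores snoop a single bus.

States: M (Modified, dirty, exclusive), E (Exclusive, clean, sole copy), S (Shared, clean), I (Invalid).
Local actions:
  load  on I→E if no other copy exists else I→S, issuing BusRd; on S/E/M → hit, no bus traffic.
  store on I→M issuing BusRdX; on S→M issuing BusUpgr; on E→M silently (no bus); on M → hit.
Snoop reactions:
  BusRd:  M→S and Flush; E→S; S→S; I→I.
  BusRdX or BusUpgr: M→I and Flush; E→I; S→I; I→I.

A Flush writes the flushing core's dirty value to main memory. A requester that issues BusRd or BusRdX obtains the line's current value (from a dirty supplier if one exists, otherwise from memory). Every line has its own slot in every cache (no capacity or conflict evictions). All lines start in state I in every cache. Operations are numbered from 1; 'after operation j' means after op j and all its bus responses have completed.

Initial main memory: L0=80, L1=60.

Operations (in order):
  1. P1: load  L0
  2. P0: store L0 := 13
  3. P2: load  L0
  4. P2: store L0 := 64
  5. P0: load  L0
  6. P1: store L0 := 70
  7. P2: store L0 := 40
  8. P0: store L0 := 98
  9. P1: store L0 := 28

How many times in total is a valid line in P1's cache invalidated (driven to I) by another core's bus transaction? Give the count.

  op1 P1: load  L0 → I/E/I on L0; bus BusRd; mem=80
  op2 P0: store L0 := 13 → M/I/I on L0; bus BusRdX; mem=80
  op3 P2: load  L0 → S/I/S on L0; bus BusRd Flush; mem=13
  op4 P2: store L0 := 64 → I/I/M on L0; bus BusUpgr; mem=13
  op5 P0: load  L0 → S/I/S on L0; bus BusRd Flush; mem=64
  op6 P1: store L0 := 70 → I/M/I on L0; bus BusRdX; mem=64
  op7 P2: store L0 := 40 → I/I/M on L0; bus BusRdX Flush; mem=70
  op8 P0: store L0 := 98 → M/I/I on L0; bus BusRdX Flush; mem=40
  op9 P1: store L0 := 28 → I/M/I on L0; bus BusRdX Flush; mem=98

invalidations = 2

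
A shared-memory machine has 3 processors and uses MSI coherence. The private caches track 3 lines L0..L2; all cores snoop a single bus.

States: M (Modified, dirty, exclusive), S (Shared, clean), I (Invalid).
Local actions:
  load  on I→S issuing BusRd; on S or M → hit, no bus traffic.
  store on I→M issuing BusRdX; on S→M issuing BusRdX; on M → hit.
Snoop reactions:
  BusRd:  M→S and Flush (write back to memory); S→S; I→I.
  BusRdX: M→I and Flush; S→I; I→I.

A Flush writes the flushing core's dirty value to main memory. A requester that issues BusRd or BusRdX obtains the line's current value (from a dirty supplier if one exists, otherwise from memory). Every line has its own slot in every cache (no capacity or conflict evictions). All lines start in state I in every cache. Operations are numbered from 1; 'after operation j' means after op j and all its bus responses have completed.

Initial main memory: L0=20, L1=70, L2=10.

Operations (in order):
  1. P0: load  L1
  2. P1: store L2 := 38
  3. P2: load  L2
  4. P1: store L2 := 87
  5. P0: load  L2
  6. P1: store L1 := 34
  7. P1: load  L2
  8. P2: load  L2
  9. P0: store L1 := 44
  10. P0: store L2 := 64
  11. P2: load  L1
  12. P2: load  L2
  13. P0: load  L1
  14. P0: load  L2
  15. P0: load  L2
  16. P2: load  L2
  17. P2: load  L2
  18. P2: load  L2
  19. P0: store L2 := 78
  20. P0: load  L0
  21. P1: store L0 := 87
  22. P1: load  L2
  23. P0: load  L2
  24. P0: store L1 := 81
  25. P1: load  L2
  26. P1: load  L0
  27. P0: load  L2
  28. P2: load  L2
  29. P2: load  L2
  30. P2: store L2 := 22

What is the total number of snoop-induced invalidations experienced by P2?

[1] P0: load  L1 | P0:S(70), P1:I, P2:I | bus: BusRd
[2] P1: store L2 := 38 | P0:I, P1:M(38), P2:I | bus: BusRdX
[3] P2: load  L2 | P0:I, P1:S(38), P2:S(38) | bus: BusRd,Flush
[4] P1: store L2 := 87 | P0:I, P1:M(87), P2:I | bus: BusRdX
[5] P0: load  L2 | P0:S(87), P1:S(87), P2:I | bus: BusRd,Flush
[6] P1: store L1 := 34 | P0:I, P1:M(34), P2:I | bus: BusRdX
[7] P1: load  L2 | P0:S(87), P1:S(87), P2:I | bus: none
[8] P2: load  L2 | P0:S(87), P1:S(87), P2:S(87) | bus: BusRd
[9] P0: store L1 := 44 | P0:M(44), P1:I, P2:I | bus: BusRdX,Flush
[10] P0: store L2 := 64 | P0:M(64), P1:I, P2:I | bus: BusRdX
[11] P2: load  L1 | P0:S(44), P1:I, P2:S(44) | bus: BusRd,Flush
[12] P2: load  L2 | P0:S(64), P1:I, P2:S(64) | bus: BusRd,Flush
[13] P0: load  L1 | P0:S(44), P1:I, P2:S(44) | bus: none
[14] P0: load  L2 | P0:S(64), P1:I, P2:S(64) | bus: none
[15] P0: load  L2 | P0:S(64), P1:I, P2:S(64) | bus: none
[16] P2: load  L2 | P0:S(64), P1:I, P2:S(64) | bus: none
[17] P2: load  L2 | P0:S(64), P1:I, P2:S(64) | bus: none
[18] P2: load  L2 | P0:S(64), P1:I, P2:S(64) | bus: none
[19] P0: store L2 := 78 | P0:M(78), P1:I, P2:I | bus: BusRdX
[20] P0: load  L0 | P0:S(20), P1:I, P2:I | bus: BusRd
[21] P1: store L0 := 87 | P0:I, P1:M(87), P2:I | bus: BusRdX
[22] P1: load  L2 | P0:S(78), P1:S(78), P2:I | bus: BusRd,Flush
[23] P0: load  L2 | P0:S(78), P1:S(78), P2:I | bus: none
[24] P0: store L1 := 81 | P0:M(81), P1:I, P2:I | bus: BusRdX
[25] P1: load  L2 | P0:S(78), P1:S(78), P2:I | bus: none
[26] P1: load  L0 | P0:I, P1:M(87), P2:I | bus: none
[27] P0: load  L2 | P0:S(78), P1:S(78), P2:I | bus: none
[28] P2: load  L2 | P0:S(78), P1:S(78), P2:S(78) | bus: BusRd
[29] P2: load  L2 | P0:S(78), P1:S(78), P2:S(78) | bus: none
[30] P2: store L2 := 22 | P0:I, P1:I, P2:M(22) | bus: BusRdX

invalidations = 4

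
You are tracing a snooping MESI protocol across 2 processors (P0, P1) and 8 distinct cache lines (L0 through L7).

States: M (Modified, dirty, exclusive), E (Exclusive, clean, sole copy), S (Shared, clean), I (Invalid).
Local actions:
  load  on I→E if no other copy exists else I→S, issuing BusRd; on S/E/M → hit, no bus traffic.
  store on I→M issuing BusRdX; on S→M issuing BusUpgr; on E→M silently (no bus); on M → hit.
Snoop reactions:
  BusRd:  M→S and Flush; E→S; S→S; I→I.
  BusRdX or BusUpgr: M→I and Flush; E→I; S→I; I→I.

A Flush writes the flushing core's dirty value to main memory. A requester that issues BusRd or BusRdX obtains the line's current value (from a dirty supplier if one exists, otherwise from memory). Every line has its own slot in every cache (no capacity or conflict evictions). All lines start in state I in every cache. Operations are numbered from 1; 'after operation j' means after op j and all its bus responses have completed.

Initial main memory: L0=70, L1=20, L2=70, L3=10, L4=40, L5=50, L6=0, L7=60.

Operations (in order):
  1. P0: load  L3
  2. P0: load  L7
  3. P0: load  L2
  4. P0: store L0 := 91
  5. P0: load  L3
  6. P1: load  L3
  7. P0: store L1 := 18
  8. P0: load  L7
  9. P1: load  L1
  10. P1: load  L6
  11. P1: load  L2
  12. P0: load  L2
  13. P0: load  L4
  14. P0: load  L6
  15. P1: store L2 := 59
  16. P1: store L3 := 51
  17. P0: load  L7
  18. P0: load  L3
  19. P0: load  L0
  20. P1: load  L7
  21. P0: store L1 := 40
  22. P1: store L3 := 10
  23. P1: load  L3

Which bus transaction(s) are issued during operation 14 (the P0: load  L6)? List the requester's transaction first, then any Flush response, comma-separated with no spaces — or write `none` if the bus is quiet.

bus = BusRd

1. P0: load  L3  bus=[BusRd]  L3: P0=E P1=I  mem[L3]=10
2. P0: load  L7  bus=[BusRd]  L7: P0=E P1=I  mem[L7]=60
3. P0: load  L2  bus=[BusRd]  L2: P0=E P1=I  mem[L2]=70
4. P0: store L0 := 91  bus=[BusRdX]  L0: P0=M P1=I  mem[L0]=70
5. P0: load  L3  bus=[-]  L3: P0=E P1=I  mem[L3]=10
6. P1: load  L3  bus=[BusRd]  L3: P0=S P1=S  mem[L3]=10
7. P0: store L1 := 18  bus=[BusRdX]  L1: P0=M P1=I  mem[L1]=20
8. P0: load  L7  bus=[-]  L7: P0=E P1=I  mem[L7]=60
9. P1: load  L1  bus=[BusRd,Flush]  L1: P0=S P1=S  mem[L1]=18
10. P1: load  L6  bus=[BusRd]  L6: P0=I P1=E  mem[L6]=0
11. P1: load  L2  bus=[BusRd]  L2: P0=S P1=S  mem[L2]=70
12. P0: load  L2  bus=[-]  L2: P0=S P1=S  mem[L2]=70
13. P0: load  L4  bus=[BusRd]  L4: P0=E P1=I  mem[L4]=40
14. P0: load  L6  bus=[BusRd]  L6: P0=S P1=S  mem[L6]=0
15. P1: store L2 := 59  bus=[BusUpgr]  L2: P0=I P1=M  mem[L2]=70
16. P1: store L3 := 51  bus=[BusUpgr]  L3: P0=I P1=M  mem[L3]=10
17. P0: load  L7  bus=[-]  L7: P0=E P1=I  mem[L7]=60
18. P0: load  L3  bus=[BusRd,Flush]  L3: P0=S P1=S  mem[L3]=51
19. P0: load  L0  bus=[-]  L0: P0=M P1=I  mem[L0]=70
20. P1: load  L7  bus=[BusRd]  L7: P0=S P1=S  mem[L7]=60
21. P0: store L1 := 40  bus=[BusUpgr]  L1: P0=M P1=I  mem[L1]=18
22. P1: store L3 := 10  bus=[BusUpgr]  L3: P0=I P1=M  mem[L3]=51
23. P1: load  L3  bus=[-]  L3: P0=I P1=M  mem[L3]=51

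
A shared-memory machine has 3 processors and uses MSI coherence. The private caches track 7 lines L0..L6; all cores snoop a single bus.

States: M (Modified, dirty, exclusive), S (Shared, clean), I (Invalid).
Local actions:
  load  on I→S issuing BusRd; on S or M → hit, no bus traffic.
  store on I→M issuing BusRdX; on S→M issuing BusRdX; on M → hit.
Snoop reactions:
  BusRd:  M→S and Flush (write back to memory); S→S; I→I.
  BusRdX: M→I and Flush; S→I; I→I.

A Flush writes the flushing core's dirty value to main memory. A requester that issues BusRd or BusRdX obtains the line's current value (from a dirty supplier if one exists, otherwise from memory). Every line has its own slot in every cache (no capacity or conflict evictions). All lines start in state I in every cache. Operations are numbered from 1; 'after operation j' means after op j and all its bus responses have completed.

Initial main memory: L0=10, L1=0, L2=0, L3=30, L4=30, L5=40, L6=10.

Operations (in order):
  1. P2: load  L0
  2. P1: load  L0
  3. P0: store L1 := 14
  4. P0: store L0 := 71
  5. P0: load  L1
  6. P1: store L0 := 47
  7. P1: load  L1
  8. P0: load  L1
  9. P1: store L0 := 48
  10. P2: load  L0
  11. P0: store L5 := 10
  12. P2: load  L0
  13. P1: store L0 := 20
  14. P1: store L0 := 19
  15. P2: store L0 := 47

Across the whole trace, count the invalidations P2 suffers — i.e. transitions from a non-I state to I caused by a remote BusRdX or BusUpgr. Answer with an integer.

1. P2: load  L0  bus=[BusRd]  L0: P0=I P1=I P2=S  mem[L0]=10
2. P1: load  L0  bus=[BusRd]  L0: P0=I P1=S P2=S  mem[L0]=10
3. P0: store L1 := 14  bus=[BusRdX]  L1: P0=M P1=I P2=I  mem[L1]=0
4. P0: store L0 := 71  bus=[BusRdX]  L0: P0=M P1=I P2=I  mem[L0]=10
5. P0: load  L1  bus=[-]  L1: P0=M P1=I P2=I  mem[L1]=0
6. P1: store L0 := 47  bus=[BusRdX,Flush]  L0: P0=I P1=M P2=I  mem[L0]=71
7. P1: load  L1  bus=[BusRd,Flush]  L1: P0=S P1=S P2=I  mem[L1]=14
8. P0: load  L1  bus=[-]  L1: P0=S P1=S P2=I  mem[L1]=14
9. P1: store L0 := 48  bus=[-]  L0: P0=I P1=M P2=I  mem[L0]=71
10. P2: load  L0  bus=[BusRd,Flush]  L0: P0=I P1=S P2=S  mem[L0]=48
11. P0: store L5 := 10  bus=[BusRdX]  L5: P0=M P1=I P2=I  mem[L5]=40
12. P2: load  L0  bus=[-]  L0: P0=I P1=S P2=S  mem[L0]=48
13. P1: store L0 := 20  bus=[BusRdX]  L0: P0=I P1=M P2=I  mem[L0]=48
14. P1: store L0 := 19  bus=[-]  L0: P0=I P1=M P2=I  mem[L0]=48
15. P2: store L0 := 47  bus=[BusRdX,Flush]  L0: P0=I P1=I P2=M  mem[L0]=19

invalidations = 2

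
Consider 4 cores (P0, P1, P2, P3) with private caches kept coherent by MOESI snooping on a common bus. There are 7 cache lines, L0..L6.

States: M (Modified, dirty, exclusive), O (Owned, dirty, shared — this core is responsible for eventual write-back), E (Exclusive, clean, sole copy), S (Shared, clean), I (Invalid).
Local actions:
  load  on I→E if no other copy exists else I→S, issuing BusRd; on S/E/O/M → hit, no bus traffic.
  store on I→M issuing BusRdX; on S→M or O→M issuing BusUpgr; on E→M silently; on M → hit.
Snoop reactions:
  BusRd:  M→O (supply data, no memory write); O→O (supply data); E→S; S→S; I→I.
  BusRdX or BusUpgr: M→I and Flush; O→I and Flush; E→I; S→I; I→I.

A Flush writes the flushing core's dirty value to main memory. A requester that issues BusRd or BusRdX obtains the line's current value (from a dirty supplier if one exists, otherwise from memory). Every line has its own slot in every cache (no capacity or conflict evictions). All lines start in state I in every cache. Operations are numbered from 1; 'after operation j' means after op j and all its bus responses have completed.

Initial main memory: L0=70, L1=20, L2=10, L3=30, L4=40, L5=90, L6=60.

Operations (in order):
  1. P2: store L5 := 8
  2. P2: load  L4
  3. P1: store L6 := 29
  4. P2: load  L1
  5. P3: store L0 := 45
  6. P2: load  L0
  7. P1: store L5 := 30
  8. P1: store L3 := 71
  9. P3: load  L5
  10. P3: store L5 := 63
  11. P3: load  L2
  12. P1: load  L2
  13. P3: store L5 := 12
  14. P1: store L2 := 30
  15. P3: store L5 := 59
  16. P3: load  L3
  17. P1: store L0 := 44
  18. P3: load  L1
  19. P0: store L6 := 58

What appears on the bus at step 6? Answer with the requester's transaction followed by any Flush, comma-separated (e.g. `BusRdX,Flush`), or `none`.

1. P2: store L5 := 8  bus=[BusRdX]  L5: P0=I P1=I P2=M P3=I  mem[L5]=90
2. P2: load  L4  bus=[BusRd]  L4: P0=I P1=I P2=E P3=I  mem[L4]=40
3. P1: store L6 := 29  bus=[BusRdX]  L6: P0=I P1=M P2=I P3=I  mem[L6]=60
4. P2: load  L1  bus=[BusRd]  L1: P0=I P1=I P2=E P3=I  mem[L1]=20
5. P3: store L0 := 45  bus=[BusRdX]  L0: P0=I P1=I P2=I P3=M  mem[L0]=70
6. P2: load  L0  bus=[BusRd]  L0: P0=I P1=I P2=S P3=O  mem[L0]=70
7. P1: store L5 := 30  bus=[BusRdX,Flush]  L5: P0=I P1=M P2=I P3=I  mem[L5]=8
8. P1: store L3 := 71  bus=[BusRdX]  L3: P0=I P1=M P2=I P3=I  mem[L3]=30
9. P3: load  L5  bus=[BusRd]  L5: P0=I P1=O P2=I P3=S  mem[L5]=8
10. P3: store L5 := 63  bus=[BusUpgr,Flush]  L5: P0=I P1=I P2=I P3=M  mem[L5]=30
11. P3: load  L2  bus=[BusRd]  L2: P0=I P1=I P2=I P3=E  mem[L2]=10
12. P1: load  L2  bus=[BusRd]  L2: P0=I P1=S P2=I P3=S  mem[L2]=10
13. P3: store L5 := 12  bus=[-]  L5: P0=I P1=I P2=I P3=M  mem[L5]=30
14. P1: store L2 := 30  bus=[BusUpgr]  L2: P0=I P1=M P2=I P3=I  mem[L2]=10
15. P3: store L5 := 59  bus=[-]  L5: P0=I P1=I P2=I P3=M  mem[L5]=30
16. P3: load  L3  bus=[BusRd]  L3: P0=I P1=O P2=I P3=S  mem[L3]=30
17. P1: store L0 := 44  bus=[BusRdX,Flush]  L0: P0=I P1=M P2=I P3=I  mem[L0]=45
18. P3: load  L1  bus=[BusRd]  L1: P0=I P1=I P2=S P3=S  mem[L1]=20
19. P0: store L6 := 58  bus=[BusRdX,Flush]  L6: P0=M P1=I P2=I P3=I  mem[L6]=29

bus = BusRd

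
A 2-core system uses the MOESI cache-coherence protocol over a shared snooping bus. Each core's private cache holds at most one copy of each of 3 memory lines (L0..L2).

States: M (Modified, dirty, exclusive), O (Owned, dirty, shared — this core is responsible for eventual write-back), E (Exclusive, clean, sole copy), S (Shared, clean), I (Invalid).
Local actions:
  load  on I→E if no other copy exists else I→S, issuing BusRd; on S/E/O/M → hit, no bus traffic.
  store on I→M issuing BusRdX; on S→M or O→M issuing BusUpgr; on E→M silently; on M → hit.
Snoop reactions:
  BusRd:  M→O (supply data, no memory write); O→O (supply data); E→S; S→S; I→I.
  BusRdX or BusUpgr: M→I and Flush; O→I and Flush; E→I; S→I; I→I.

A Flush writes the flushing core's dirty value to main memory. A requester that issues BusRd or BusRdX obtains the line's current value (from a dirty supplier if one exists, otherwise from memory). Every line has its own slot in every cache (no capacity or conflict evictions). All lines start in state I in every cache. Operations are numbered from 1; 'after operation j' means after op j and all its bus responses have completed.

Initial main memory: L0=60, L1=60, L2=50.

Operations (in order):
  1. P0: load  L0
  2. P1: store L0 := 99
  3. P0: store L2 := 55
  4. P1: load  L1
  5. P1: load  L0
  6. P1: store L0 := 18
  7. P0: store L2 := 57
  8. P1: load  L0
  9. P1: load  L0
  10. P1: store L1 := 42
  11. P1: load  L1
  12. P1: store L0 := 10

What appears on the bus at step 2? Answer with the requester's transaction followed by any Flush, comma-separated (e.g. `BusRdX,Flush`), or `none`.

bus = BusRdX

  op1 P0: load  L0 → E/I on L0; bus BusRd; mem=60
  op2 P1: store L0 := 99 → I/M on L0; bus BusRdX; mem=60
  op3 P0: store L2 := 55 → M/I on L2; bus BusRdX; mem=50
  op4 P1: load  L1 → I/E on L1; bus BusRd; mem=60
  op5 P1: load  L0 → I/M on L0; bus (none); mem=60
  op6 P1: store L0 := 18 → I/M on L0; bus (none); mem=60
  op7 P0: store L2 := 57 → M/I on L2; bus (none); mem=50
  op8 P1: load  L0 → I/M on L0; bus (none); mem=60
  op9 P1: load  L0 → I/M on L0; bus (none); mem=60
  op10 P1: store L1 := 42 → I/M on L1; bus (none); mem=60
  op11 P1: load  L1 → I/M on L1; bus (none); mem=60
  op12 P1: store L0 := 10 → I/M on L0; bus (none); mem=60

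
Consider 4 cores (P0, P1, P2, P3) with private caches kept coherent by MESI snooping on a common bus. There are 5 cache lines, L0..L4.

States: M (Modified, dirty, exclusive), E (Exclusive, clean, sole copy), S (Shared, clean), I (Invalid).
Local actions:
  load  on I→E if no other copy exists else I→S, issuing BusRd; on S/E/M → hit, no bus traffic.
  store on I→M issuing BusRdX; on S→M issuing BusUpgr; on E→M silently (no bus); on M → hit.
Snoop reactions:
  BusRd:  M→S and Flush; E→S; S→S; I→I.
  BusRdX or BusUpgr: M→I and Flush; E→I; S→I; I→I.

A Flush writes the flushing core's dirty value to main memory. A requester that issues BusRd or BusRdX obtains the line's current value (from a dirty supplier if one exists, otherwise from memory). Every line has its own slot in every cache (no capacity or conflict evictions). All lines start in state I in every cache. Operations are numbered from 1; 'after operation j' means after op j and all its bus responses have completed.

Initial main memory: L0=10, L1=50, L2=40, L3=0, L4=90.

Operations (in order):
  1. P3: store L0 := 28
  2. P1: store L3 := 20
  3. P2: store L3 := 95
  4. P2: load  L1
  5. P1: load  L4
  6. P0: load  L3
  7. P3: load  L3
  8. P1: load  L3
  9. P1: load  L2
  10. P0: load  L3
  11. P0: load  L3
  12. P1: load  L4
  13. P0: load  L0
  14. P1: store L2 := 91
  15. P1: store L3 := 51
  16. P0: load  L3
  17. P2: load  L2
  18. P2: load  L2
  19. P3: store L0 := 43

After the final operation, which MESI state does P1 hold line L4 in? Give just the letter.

1. P3: store L0 := 28  bus=[BusRdX]  L0: P0=I P1=I P2=I P3=M  mem[L0]=10
2. P1: store L3 := 20  bus=[BusRdX]  L3: P0=I P1=M P2=I P3=I  mem[L3]=0
3. P2: store L3 := 95  bus=[BusRdX,Flush]  L3: P0=I P1=I P2=M P3=I  mem[L3]=20
4. P2: load  L1  bus=[BusRd]  L1: P0=I P1=I P2=E P3=I  mem[L1]=50
5. P1: load  L4  bus=[BusRd]  L4: P0=I P1=E P2=I P3=I  mem[L4]=90
6. P0: load  L3  bus=[BusRd,Flush]  L3: P0=S P1=I P2=S P3=I  mem[L3]=95
7. P3: load  L3  bus=[BusRd]  L3: P0=S P1=I P2=S P3=S  mem[L3]=95
8. P1: load  L3  bus=[BusRd]  L3: P0=S P1=S P2=S P3=S  mem[L3]=95
9. P1: load  L2  bus=[BusRd]  L2: P0=I P1=E P2=I P3=I  mem[L2]=40
10. P0: load  L3  bus=[-]  L3: P0=S P1=S P2=S P3=S  mem[L3]=95
11. P0: load  L3  bus=[-]  L3: P0=S P1=S P2=S P3=S  mem[L3]=95
12. P1: load  L4  bus=[-]  L4: P0=I P1=E P2=I P3=I  mem[L4]=90
13. P0: load  L0  bus=[BusRd,Flush]  L0: P0=S P1=I P2=I P3=S  mem[L0]=28
14. P1: store L2 := 91  bus=[-]  L2: P0=I P1=M P2=I P3=I  mem[L2]=40
15. P1: store L3 := 51  bus=[BusUpgr]  L3: P0=I P1=M P2=I P3=I  mem[L3]=95
16. P0: load  L3  bus=[BusRd,Flush]  L3: P0=S P1=S P2=I P3=I  mem[L3]=51
17. P2: load  L2  bus=[BusRd,Flush]  L2: P0=I P1=S P2=S P3=I  mem[L2]=91
18. P2: load  L2  bus=[-]  L2: P0=I P1=S P2=S P3=I  mem[L2]=91
19. P3: store L0 := 43  bus=[BusUpgr]  L0: P0=I P1=I P2=I P3=M  mem[L0]=28

state = E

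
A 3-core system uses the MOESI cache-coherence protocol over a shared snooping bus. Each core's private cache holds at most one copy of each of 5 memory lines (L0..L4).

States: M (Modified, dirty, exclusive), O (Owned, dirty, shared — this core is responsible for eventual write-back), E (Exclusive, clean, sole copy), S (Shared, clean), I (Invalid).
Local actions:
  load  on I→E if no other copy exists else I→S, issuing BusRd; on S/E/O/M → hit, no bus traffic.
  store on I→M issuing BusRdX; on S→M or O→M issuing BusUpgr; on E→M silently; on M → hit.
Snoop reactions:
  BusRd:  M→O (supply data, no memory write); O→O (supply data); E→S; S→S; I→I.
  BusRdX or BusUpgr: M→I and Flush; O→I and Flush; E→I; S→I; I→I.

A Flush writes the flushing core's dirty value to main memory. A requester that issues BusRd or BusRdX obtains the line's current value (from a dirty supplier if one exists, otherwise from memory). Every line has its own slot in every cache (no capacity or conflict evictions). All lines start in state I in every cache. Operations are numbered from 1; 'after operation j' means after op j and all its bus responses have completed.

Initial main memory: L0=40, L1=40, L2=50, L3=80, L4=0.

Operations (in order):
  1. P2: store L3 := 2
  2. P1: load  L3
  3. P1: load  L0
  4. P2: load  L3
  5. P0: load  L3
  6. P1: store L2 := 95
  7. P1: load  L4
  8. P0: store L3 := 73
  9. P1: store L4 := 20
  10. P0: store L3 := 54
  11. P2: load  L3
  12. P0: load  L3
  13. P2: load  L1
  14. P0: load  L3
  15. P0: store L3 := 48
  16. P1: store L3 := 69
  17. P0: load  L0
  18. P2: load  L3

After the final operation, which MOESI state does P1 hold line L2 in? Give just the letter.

state = M

1. P2: store L3 := 2  bus=[BusRdX]  L3: P0=I P1=I P2=M  mem[L3]=80
2. P1: load  L3  bus=[BusRd]  L3: P0=I P1=S P2=O  mem[L3]=80
3. P1: load  L0  bus=[BusRd]  L0: P0=I P1=E P2=I  mem[L0]=40
4. P2: load  L3  bus=[-]  L3: P0=I P1=S P2=O  mem[L3]=80
5. P0: load  L3  bus=[BusRd]  L3: P0=S P1=S P2=O  mem[L3]=80
6. P1: store L2 := 95  bus=[BusRdX]  L2: P0=I P1=M P2=I  mem[L2]=50
7. P1: load  L4  bus=[BusRd]  L4: P0=I P1=E P2=I  mem[L4]=0
8. P0: store L3 := 73  bus=[BusUpgr,Flush]  L3: P0=M P1=I P2=I  mem[L3]=2
9. P1: store L4 := 20  bus=[-]  L4: P0=I P1=M P2=I  mem[L4]=0
10. P0: store L3 := 54  bus=[-]  L3: P0=M P1=I P2=I  mem[L3]=2
11. P2: load  L3  bus=[BusRd]  L3: P0=O P1=I P2=S  mem[L3]=2
12. P0: load  L3  bus=[-]  L3: P0=O P1=I P2=S  mem[L3]=2
13. P2: load  L1  bus=[BusRd]  L1: P0=I P1=I P2=E  mem[L1]=40
14. P0: load  L3  bus=[-]  L3: P0=O P1=I P2=S  mem[L3]=2
15. P0: store L3 := 48  bus=[BusUpgr]  L3: P0=M P1=I P2=I  mem[L3]=2
16. P1: store L3 := 69  bus=[BusRdX,Flush]  L3: P0=I P1=M P2=I  mem[L3]=48
17. P0: load  L0  bus=[BusRd]  L0: P0=S P1=S P2=I  mem[L0]=40
18. P2: load  L3  bus=[BusRd]  L3: P0=I P1=O P2=S  mem[L3]=48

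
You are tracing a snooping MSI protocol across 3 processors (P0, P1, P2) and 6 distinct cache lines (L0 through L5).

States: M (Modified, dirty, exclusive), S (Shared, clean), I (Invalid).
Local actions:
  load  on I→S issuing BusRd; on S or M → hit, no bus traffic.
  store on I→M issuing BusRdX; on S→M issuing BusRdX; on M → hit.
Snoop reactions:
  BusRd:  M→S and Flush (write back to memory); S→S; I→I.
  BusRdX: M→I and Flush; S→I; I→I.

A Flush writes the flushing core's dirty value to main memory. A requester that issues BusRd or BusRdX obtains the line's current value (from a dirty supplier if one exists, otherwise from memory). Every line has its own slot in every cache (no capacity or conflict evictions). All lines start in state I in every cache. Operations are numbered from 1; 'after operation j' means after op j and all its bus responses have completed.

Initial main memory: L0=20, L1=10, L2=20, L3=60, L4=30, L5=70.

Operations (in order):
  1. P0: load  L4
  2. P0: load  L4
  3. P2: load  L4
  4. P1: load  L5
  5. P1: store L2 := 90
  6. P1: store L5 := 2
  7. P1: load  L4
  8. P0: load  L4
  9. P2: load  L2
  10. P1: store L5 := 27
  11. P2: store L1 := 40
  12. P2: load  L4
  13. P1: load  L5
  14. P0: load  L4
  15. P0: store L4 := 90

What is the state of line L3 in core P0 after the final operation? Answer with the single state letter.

1. P0: load  L4  bus=[BusRd]  L4: P0=S P1=I P2=I  mem[L4]=30
2. P0: load  L4  bus=[-]  L4: P0=S P1=I P2=I  mem[L4]=30
3. P2: load  L4  bus=[BusRd]  L4: P0=S P1=I P2=S  mem[L4]=30
4. P1: load  L5  bus=[BusRd]  L5: P0=I P1=S P2=I  mem[L5]=70
5. P1: store L2 := 90  bus=[BusRdX]  L2: P0=I P1=M P2=I  mem[L2]=20
6. P1: store L5 := 2  bus=[BusRdX]  L5: P0=I P1=M P2=I  mem[L5]=70
7. P1: load  L4  bus=[BusRd]  L4: P0=S P1=S P2=S  mem[L4]=30
8. P0: load  L4  bus=[-]  L4: P0=S P1=S P2=S  mem[L4]=30
9. P2: load  L2  bus=[BusRd,Flush]  L2: P0=I P1=S P2=S  mem[L2]=90
10. P1: store L5 := 27  bus=[-]  L5: P0=I P1=M P2=I  mem[L5]=70
11. P2: store L1 := 40  bus=[BusRdX]  L1: P0=I P1=I P2=M  mem[L1]=10
12. P2: load  L4  bus=[-]  L4: P0=S P1=S P2=S  mem[L4]=30
13. P1: load  L5  bus=[-]  L5: P0=I P1=M P2=I  mem[L5]=70
14. P0: load  L4  bus=[-]  L4: P0=S P1=S P2=S  mem[L4]=30
15. P0: store L4 := 90  bus=[BusRdX]  L4: P0=M P1=I P2=I  mem[L4]=30

state = I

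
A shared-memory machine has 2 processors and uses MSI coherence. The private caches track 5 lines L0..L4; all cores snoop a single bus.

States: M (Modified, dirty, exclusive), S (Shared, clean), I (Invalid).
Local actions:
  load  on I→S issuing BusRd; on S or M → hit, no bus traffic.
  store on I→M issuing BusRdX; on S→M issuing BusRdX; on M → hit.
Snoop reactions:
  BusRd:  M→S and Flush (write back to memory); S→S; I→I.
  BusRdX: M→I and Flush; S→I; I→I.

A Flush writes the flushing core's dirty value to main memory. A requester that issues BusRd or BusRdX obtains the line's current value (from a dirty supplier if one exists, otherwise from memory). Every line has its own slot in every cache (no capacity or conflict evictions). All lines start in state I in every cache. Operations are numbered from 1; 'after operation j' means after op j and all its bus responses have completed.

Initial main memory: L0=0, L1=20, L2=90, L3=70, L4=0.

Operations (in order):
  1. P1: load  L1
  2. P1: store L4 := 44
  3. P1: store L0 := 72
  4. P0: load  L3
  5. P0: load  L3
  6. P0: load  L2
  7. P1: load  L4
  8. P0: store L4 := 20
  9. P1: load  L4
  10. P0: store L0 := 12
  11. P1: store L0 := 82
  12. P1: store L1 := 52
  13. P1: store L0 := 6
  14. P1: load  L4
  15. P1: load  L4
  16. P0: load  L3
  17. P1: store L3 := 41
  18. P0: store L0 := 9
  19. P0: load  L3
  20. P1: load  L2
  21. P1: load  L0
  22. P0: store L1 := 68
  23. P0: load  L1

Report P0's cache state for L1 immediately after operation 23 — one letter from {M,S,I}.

[1] P1: load  L1 | P0:I, P1:S(20) | bus: BusRd
[2] P1: store L4 := 44 | P0:I, P1:M(44) | bus: BusRdX
[3] P1: store L0 := 72 | P0:I, P1:M(72) | bus: BusRdX
[4] P0: load  L3 | P0:S(70), P1:I | bus: BusRd
[5] P0: load  L3 | P0:S(70), P1:I | bus: none
[6] P0: load  L2 | P0:S(90), P1:I | bus: BusRd
[7] P1: load  L4 | P0:I, P1:M(44) | bus: none
[8] P0: store L4 := 20 | P0:M(20), P1:I | bus: BusRdX,Flush
[9] P1: load  L4 | P0:S(20), P1:S(20) | bus: BusRd,Flush
[10] P0: store L0 := 12 | P0:M(12), P1:I | bus: BusRdX,Flush
[11] P1: store L0 := 82 | P0:I, P1:M(82) | bus: BusRdX,Flush
[12] P1: store L1 := 52 | P0:I, P1:M(52) | bus: BusRdX
[13] P1: store L0 := 6 | P0:I, P1:M(6) | bus: none
[14] P1: load  L4 | P0:S(20), P1:S(20) | bus: none
[15] P1: load  L4 | P0:S(20), P1:S(20) | bus: none
[16] P0: load  L3 | P0:S(70), P1:I | bus: none
[17] P1: store L3 := 41 | P0:I, P1:M(41) | bus: BusRdX
[18] P0: store L0 := 9 | P0:M(9), P1:I | bus: BusRdX,Flush
[19] P0: load  L3 | P0:S(41), P1:S(41) | bus: BusRd,Flush
[20] P1: load  L2 | P0:S(90), P1:S(90) | bus: BusRd
[21] P1: load  L0 | P0:S(9), P1:S(9) | bus: BusRd,Flush
[22] P0: store L1 := 68 | P0:M(68), P1:I | bus: BusRdX,Flush
[23] P0: load  L1 | P0:M(68), P1:I | bus: none

state = M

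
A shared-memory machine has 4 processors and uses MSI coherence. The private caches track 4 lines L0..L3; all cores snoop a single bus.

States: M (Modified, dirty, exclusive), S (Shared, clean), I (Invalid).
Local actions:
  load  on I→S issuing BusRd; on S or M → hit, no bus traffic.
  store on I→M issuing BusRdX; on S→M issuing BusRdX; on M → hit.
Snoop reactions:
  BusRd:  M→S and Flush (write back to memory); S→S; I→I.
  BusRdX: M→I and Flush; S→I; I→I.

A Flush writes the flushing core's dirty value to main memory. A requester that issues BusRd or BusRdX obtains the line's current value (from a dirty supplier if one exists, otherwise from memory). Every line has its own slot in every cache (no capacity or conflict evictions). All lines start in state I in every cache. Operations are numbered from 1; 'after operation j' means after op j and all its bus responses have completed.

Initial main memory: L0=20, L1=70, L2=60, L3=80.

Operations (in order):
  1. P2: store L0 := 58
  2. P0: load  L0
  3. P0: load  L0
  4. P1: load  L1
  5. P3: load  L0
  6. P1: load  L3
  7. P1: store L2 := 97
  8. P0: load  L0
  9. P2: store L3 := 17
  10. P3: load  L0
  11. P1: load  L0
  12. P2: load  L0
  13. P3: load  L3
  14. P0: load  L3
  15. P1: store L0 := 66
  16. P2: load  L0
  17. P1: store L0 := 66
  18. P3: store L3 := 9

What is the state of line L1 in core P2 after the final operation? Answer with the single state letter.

state = I

  op1 P2: store L0 := 58 → I/I/M/I on L0; bus BusRdX; mem=20
  op2 P0: load  L0 → S/I/S/I on L0; bus BusRd Flush; mem=58
  op3 P0: load  L0 → S/I/S/I on L0; bus (none); mem=58
  op4 P1: load  L1 → I/S/I/I on L1; bus BusRd; mem=70
  op5 P3: load  L0 → S/I/S/S on L0; bus BusRd; mem=58
  op6 P1: load  L3 → I/S/I/I on L3; bus BusRd; mem=80
  op7 P1: store L2 := 97 → I/M/I/I on L2; bus BusRdX; mem=60
  op8 P0: load  L0 → S/I/S/S on L0; bus (none); mem=58
  op9 P2: store L3 := 17 → I/I/M/I on L3; bus BusRdX; mem=80
  op10 P3: load  L0 → S/I/S/S on L0; bus (none); mem=58
  op11 P1: load  L0 → S/S/S/S on L0; bus BusRd; mem=58
  op12 P2: load  L0 → S/S/S/S on L0; bus (none); mem=58
  op13 P3: load  L3 → I/I/S/S on L3; bus BusRd Flush; mem=17
  op14 P0: load  L3 → S/I/S/S on L3; bus BusRd; mem=17
  op15 P1: store L0 := 66 → I/M/I/I on L0; bus BusRdX; mem=58
  op16 P2: load  L0 → I/S/S/I on L0; bus BusRd Flush; mem=66
  op17 P1: store L0 := 66 → I/M/I/I on L0; bus BusRdX; mem=66
  op18 P3: store L3 := 9 → I/I/I/M on L3; bus BusRdX; mem=17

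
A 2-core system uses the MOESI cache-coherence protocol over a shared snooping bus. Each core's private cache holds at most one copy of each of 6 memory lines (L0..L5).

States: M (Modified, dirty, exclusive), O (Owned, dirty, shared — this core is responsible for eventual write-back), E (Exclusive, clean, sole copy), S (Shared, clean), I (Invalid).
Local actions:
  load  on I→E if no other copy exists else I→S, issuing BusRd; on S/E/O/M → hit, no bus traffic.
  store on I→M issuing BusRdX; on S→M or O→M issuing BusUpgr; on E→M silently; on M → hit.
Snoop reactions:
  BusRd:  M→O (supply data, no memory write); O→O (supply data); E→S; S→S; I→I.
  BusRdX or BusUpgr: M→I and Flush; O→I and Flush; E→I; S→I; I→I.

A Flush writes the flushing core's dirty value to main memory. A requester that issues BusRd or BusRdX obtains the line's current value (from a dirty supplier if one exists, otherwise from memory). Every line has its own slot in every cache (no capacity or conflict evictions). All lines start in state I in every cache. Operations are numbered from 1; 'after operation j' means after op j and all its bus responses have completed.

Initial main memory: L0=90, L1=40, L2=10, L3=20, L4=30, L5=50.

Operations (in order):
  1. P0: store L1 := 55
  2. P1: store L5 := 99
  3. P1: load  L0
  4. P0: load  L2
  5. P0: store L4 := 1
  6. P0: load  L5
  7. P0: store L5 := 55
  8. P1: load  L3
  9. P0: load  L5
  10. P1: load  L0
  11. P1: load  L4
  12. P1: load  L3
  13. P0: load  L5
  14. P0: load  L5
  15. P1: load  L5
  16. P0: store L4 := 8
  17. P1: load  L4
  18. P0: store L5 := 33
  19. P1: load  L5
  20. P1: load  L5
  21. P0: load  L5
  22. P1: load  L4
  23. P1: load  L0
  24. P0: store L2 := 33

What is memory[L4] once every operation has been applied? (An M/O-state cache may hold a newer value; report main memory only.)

memory[L4] = 30

[1] P0: store L1 := 55 | P0:M(55), P1:I | bus: BusRdX
[2] P1: store L5 := 99 | P0:I, P1:M(99) | bus: BusRdX
[3] P1: load  L0 | P0:I, P1:E(90) | bus: BusRd
[4] P0: load  L2 | P0:E(10), P1:I | bus: BusRd
[5] P0: store L4 := 1 | P0:M(1), P1:I | bus: BusRdX
[6] P0: load  L5 | P0:S(99), P1:O(99) | bus: BusRd
[7] P0: store L5 := 55 | P0:M(55), P1:I | bus: BusUpgr,Flush
[8] P1: load  L3 | P0:I, P1:E(20) | bus: BusRd
[9] P0: load  L5 | P0:M(55), P1:I | bus: none
[10] P1: load  L0 | P0:I, P1:E(90) | bus: none
[11] P1: load  L4 | P0:O(1), P1:S(1) | bus: BusRd
[12] P1: load  L3 | P0:I, P1:E(20) | bus: none
[13] P0: load  L5 | P0:M(55), P1:I | bus: none
[14] P0: load  L5 | P0:M(55), P1:I | bus: none
[15] P1: load  L5 | P0:O(55), P1:S(55) | bus: BusRd
[16] P0: store L4 := 8 | P0:M(8), P1:I | bus: BusUpgr
[17] P1: load  L4 | P0:O(8), P1:S(8) | bus: BusRd
[18] P0: store L5 := 33 | P0:M(33), P1:I | bus: BusUpgr
[19] P1: load  L5 | P0:O(33), P1:S(33) | bus: BusRd
[20] P1: load  L5 | P0:O(33), P1:S(33) | bus: none
[21] P0: load  L5 | P0:O(33), P1:S(33) | bus: none
[22] P1: load  L4 | P0:O(8), P1:S(8) | bus: none
[23] P1: load  L0 | P0:I, P1:E(90) | bus: none
[24] P0: store L2 := 33 | P0:M(33), P1:I | bus: none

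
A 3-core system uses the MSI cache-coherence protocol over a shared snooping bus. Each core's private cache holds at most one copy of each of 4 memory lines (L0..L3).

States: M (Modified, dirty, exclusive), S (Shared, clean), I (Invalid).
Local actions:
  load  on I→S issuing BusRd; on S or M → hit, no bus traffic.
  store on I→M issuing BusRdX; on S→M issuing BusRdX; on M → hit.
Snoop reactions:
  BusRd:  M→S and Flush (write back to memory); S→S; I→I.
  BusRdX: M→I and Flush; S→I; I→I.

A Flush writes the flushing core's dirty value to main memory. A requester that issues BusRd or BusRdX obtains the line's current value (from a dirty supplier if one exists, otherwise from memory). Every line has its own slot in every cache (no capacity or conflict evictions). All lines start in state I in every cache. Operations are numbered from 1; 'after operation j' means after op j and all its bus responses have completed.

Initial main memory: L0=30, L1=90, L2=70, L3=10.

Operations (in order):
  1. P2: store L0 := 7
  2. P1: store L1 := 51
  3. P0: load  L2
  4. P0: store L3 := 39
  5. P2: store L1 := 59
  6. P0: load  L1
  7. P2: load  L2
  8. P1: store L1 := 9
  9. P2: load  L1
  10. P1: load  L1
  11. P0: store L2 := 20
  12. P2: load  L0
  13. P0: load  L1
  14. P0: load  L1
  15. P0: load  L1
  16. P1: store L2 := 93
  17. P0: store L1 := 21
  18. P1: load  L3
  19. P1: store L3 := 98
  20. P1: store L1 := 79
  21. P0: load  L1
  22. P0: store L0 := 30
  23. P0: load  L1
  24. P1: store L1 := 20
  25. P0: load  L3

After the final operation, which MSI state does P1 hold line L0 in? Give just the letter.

1. P2: store L0 := 7  bus=[BusRdX]  L0: P0=I P1=I P2=M  mem[L0]=30
2. P1: store L1 := 51  bus=[BusRdX]  L1: P0=I P1=M P2=I  mem[L1]=90
3. P0: load  L2  bus=[BusRd]  L2: P0=S P1=I P2=I  mem[L2]=70
4. P0: store L3 := 39  bus=[BusRdX]  L3: P0=M P1=I P2=I  mem[L3]=10
5. P2: store L1 := 59  bus=[BusRdX,Flush]  L1: P0=I P1=I P2=M  mem[L1]=51
6. P0: load  L1  bus=[BusRd,Flush]  L1: P0=S P1=I P2=S  mem[L1]=59
7. P2: load  L2  bus=[BusRd]  L2: P0=S P1=I P2=S  mem[L2]=70
8. P1: store L1 := 9  bus=[BusRdX]  L1: P0=I P1=M P2=I  mem[L1]=59
9. P2: load  L1  bus=[BusRd,Flush]  L1: P0=I P1=S P2=S  mem[L1]=9
10. P1: load  L1  bus=[-]  L1: P0=I P1=S P2=S  mem[L1]=9
11. P0: store L2 := 20  bus=[BusRdX]  L2: P0=M P1=I P2=I  mem[L2]=70
12. P2: load  L0  bus=[-]  L0: P0=I P1=I P2=M  mem[L0]=30
13. P0: load  L1  bus=[BusRd]  L1: P0=S P1=S P2=S  mem[L1]=9
14. P0: load  L1  bus=[-]  L1: P0=S P1=S P2=S  mem[L1]=9
15. P0: load  L1  bus=[-]  L1: P0=S P1=S P2=S  mem[L1]=9
16. P1: store L2 := 93  bus=[BusRdX,Flush]  L2: P0=I P1=M P2=I  mem[L2]=20
17. P0: store L1 := 21  bus=[BusRdX]  L1: P0=M P1=I P2=I  mem[L1]=9
18. P1: load  L3  bus=[BusRd,Flush]  L3: P0=S P1=S P2=I  mem[L3]=39
19. P1: store L3 := 98  bus=[BusRdX]  L3: P0=I P1=M P2=I  mem[L3]=39
20. P1: store L1 := 79  bus=[BusRdX,Flush]  L1: P0=I P1=M P2=I  mem[L1]=21
21. P0: load  L1  bus=[BusRd,Flush]  L1: P0=S P1=S P2=I  mem[L1]=79
22. P0: store L0 := 30  bus=[BusRdX,Flush]  L0: P0=M P1=I P2=I  mem[L0]=7
23. P0: load  L1  bus=[-]  L1: P0=S P1=S P2=I  mem[L1]=79
24. P1: store L1 := 20  bus=[BusRdX]  L1: P0=I P1=M P2=I  mem[L1]=79
25. P0: load  L3  bus=[BusRd,Flush]  L3: P0=S P1=S P2=I  mem[L3]=98

state = I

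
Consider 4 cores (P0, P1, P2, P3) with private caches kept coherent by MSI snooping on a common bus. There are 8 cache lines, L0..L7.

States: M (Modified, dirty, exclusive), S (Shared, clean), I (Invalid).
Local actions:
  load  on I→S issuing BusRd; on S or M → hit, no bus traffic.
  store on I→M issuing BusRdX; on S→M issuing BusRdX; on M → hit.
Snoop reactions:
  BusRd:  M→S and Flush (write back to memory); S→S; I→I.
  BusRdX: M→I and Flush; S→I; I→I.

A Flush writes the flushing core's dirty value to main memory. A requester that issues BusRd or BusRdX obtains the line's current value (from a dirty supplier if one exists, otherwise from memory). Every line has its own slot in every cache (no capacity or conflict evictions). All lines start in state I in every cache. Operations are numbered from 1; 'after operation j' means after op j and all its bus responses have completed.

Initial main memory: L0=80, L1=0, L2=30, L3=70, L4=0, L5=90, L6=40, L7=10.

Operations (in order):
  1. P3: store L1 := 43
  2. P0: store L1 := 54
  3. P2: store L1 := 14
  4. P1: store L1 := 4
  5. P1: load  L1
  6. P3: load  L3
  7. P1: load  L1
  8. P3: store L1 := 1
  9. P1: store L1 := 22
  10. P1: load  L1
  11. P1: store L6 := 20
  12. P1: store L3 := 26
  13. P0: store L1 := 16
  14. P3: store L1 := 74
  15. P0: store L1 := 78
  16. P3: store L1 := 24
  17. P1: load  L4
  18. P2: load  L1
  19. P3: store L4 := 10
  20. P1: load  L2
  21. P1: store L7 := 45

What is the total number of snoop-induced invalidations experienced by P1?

1. P3: store L1 := 43  bus=[BusRdX]  L1: P0=I P1=I P2=I P3=M  mem[L1]=0
2. P0: store L1 := 54  bus=[BusRdX,Flush]  L1: P0=M P1=I P2=I P3=I  mem[L1]=43
3. P2: store L1 := 14  bus=[BusRdX,Flush]  L1: P0=I P1=I P2=M P3=I  mem[L1]=54
4. P1: store L1 := 4  bus=[BusRdX,Flush]  L1: P0=I P1=M P2=I P3=I  mem[L1]=14
5. P1: load  L1  bus=[-]  L1: P0=I P1=M P2=I P3=I  mem[L1]=14
6. P3: load  L3  bus=[BusRd]  L3: P0=I P1=I P2=I P3=S  mem[L3]=70
7. P1: load  L1  bus=[-]  L1: P0=I P1=M P2=I P3=I  mem[L1]=14
8. P3: store L1 := 1  bus=[BusRdX,Flush]  L1: P0=I P1=I P2=I P3=M  mem[L1]=4
9. P1: store L1 := 22  bus=[BusRdX,Flush]  L1: P0=I P1=M P2=I P3=I  mem[L1]=1
10. P1: load  L1  bus=[-]  L1: P0=I P1=M P2=I P3=I  mem[L1]=1
11. P1: store L6 := 20  bus=[BusRdX]  L6: P0=I P1=M P2=I P3=I  mem[L6]=40
12. P1: store L3 := 26  bus=[BusRdX]  L3: P0=I P1=M P2=I P3=I  mem[L3]=70
13. P0: store L1 := 16  bus=[BusRdX,Flush]  L1: P0=M P1=I P2=I P3=I  mem[L1]=22
14. P3: store L1 := 74  bus=[BusRdX,Flush]  L1: P0=I P1=I P2=I P3=M  mem[L1]=16
15. P0: store L1 := 78  bus=[BusRdX,Flush]  L1: P0=M P1=I P2=I P3=I  mem[L1]=74
16. P3: store L1 := 24  bus=[BusRdX,Flush]  L1: P0=I P1=I P2=I P3=M  mem[L1]=78
17. P1: load  L4  bus=[BusRd]  L4: P0=I P1=S P2=I P3=I  mem[L4]=0
18. P2: load  L1  bus=[BusRd,Flush]  L1: P0=I P1=I P2=S P3=S  mem[L1]=24
19. P3: store L4 := 10  bus=[BusRdX]  L4: P0=I P1=I P2=I P3=M  mem[L4]=0
20. P1: load  L2  bus=[BusRd]  L2: P0=I P1=S P2=I P3=I  mem[L2]=30
21. P1: store L7 := 45  bus=[BusRdX]  L7: P0=I P1=M P2=I P3=I  mem[L7]=10

invalidations = 3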